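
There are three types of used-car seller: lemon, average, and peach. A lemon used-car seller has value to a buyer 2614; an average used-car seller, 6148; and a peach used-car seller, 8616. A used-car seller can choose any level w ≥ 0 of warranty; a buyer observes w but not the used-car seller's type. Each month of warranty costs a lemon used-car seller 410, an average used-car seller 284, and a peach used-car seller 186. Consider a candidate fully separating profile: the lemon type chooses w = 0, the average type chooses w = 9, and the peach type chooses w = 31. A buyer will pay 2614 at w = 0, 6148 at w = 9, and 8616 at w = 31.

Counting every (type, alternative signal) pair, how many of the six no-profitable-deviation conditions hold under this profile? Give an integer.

Lemon (own payoff 2614): to w=9 gives 6148 − 410×9 = 2458 → no gain ✓; to w=31 gives 8616 − 410×31 = -4094 → no gain ✓.
Peach (own payoff 8616 − 186×31 = 2850): to w=0 gives 2614 → no gain ✓; to w=9 gives 6148 − 186×9 = 4474 → profitable ✗.
Average (own payoff 6148 − 284×9 = 3592): to w=0 gives 2614 → no gain ✓; to w=31 gives 8616 − 284×31 = -188 → no gain ✓.
5 of the 6 constraints hold; not an equilibrium.

5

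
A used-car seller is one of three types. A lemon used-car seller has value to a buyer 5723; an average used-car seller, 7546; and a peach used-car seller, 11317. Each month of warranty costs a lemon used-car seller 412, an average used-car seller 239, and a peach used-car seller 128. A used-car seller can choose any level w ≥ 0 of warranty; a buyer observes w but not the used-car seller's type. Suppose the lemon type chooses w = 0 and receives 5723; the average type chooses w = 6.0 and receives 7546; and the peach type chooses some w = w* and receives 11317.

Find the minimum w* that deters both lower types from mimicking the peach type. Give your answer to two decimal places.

21.78

Average type (on-path payoff 7546 − 239×6.0 = 6112) won't mimic when 6112 ≥ 11317 − 239·w*, i.e. w* ≥ 21.78.
Lemon type (on-path payoff 5723) won't mimic when 5723 ≥ 11317 − 412·w*, i.e. w* ≥ 13.58.
Both must hold, so w* = max(13.58, 21.78) = 21.78. The average type's constraint binds.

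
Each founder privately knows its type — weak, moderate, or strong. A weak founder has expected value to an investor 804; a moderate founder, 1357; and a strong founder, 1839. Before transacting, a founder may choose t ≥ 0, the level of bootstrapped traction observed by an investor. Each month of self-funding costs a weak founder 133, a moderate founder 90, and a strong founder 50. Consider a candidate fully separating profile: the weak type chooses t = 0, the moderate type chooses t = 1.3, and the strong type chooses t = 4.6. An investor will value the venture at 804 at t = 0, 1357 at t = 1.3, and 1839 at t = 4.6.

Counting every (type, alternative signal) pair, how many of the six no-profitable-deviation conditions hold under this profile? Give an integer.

Weak (own payoff 804): to t=1.3 gives 1357 − 133×1.3 = 1184.1 → profitable ✗; to t=4.6 gives 1839 − 133×4.6 = 1227.2 → profitable ✗.
Moderate (own payoff 1357 − 90×1.3 = 1240): to t=0 gives 804 → no gain ✓; to t=4.6 gives 1839 − 90×4.6 = 1425 → profitable ✗.
Strong (own payoff 1839 − 50×4.6 = 1609): to t=0 gives 804 → no gain ✓; to t=1.3 gives 1357 − 50×1.3 = 1292 → no gain ✓.
3 of the 6 constraints hold; not an equilibrium.

3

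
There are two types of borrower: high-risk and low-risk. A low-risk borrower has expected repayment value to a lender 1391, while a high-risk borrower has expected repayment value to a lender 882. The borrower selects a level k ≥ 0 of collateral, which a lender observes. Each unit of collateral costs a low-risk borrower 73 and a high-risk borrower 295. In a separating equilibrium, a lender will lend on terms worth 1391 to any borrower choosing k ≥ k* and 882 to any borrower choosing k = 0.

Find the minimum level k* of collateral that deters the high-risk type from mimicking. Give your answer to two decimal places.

1.73

A high-risk borrower choosing k = 0 receives 882.
Imitating at k* instead would pay 1391 at cost 295·k*, netting 1391 − 295·k*.
Indifference: 882 = 1391 − 295·k*, so k* = (1391 − 882) / 295 ≈ 1.73.
At k* the high-risk type's incentive constraint just binds; the low-risk type strictly prefers k* since its per-unit cost is lower.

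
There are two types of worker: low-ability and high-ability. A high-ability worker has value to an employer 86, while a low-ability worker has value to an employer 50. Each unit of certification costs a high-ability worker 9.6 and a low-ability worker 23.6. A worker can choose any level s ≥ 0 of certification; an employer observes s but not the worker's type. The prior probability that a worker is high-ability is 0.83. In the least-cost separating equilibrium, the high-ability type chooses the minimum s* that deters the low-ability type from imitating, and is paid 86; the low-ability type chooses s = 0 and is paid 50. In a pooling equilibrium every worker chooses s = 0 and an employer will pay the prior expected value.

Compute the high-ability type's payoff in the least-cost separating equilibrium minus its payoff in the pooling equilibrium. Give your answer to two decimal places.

Least-cost separating signal: s* solves 50 = 86 − 23.6·s*, so s* = (86 − 50)/23.6 ≈ 1.5254.
High-ability type's separating payoff: 86 − 9.6 × s* = 86 − 9.6 × (86 − 50)/23.6 = 86 − 345.6/23.6 ≈ 71.3559.
Pooling payoff: 0.83 × 86 + 0.17 × 50 = 79.88.
Difference: 71.3559 − 79.88 = -8.5241, i.e. -8.52 to two decimal places.
The high-ability type would prefer the pooling outcome.

-8.52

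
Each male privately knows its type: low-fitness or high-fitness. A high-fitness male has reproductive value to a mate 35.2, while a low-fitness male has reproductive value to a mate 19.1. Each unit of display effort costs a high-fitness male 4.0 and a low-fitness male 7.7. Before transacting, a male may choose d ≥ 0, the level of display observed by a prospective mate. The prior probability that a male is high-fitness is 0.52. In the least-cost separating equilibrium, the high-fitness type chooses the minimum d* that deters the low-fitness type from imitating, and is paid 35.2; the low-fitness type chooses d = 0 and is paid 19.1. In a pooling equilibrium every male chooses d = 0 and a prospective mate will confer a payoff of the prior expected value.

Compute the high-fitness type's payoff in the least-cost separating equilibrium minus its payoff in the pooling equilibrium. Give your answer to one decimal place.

Least-cost separating signal: d* solves 19.1 = 35.2 − 7.7·d*, so d* = (35.2 − 19.1)/7.7 ≈ 2.0909.
High-fitness type's separating payoff: 35.2 − 4.0 × d* = 35.2 − 4.0 × (35.2 − 19.1)/7.7 = 35.2 − 64.4/7.7 ≈ 26.836.
Pooling payoff: 0.52 × 35.2 + 0.48 × 19.1 = 27.472.
Difference: 26.836 − 27.472 = -0.636, i.e. -0.6 to one decimal place.
The high-fitness type would prefer the pooling outcome.

-0.6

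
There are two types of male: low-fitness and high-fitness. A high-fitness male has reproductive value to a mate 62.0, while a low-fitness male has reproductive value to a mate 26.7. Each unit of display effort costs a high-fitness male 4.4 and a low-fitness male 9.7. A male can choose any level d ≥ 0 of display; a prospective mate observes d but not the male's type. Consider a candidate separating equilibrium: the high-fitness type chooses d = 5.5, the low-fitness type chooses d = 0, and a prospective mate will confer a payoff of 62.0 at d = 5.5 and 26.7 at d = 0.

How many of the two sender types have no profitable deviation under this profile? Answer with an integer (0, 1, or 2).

Low-fitness type: stay at 0 → 26.7; mimic → 62.0 − 9.7 × 5.5 = 8.65. IC holds (26.7 ≥ 8.65).
High-fitness type: signal → 62.0 − 4.4 × 5.5 = 37.8; deviate to 0 → 26.7. IC holds (37.8 ≥ 26.7).
2 of 2 constraints hold, so this is a separating equilibrium.

2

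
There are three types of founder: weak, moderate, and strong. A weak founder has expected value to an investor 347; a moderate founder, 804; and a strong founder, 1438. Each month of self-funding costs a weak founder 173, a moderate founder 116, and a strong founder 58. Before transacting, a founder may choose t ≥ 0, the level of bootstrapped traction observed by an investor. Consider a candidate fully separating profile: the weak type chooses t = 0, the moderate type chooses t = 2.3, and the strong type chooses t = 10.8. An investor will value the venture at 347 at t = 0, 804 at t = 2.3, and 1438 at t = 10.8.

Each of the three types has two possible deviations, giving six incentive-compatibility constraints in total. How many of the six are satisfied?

5

Weak (own payoff 347): to t=2.3 gives 804 − 173×2.3 = 406.1 → profitable ✗; to t=10.8 gives 1438 − 173×10.8 = -430.4 → no gain ✓.
Strong (own payoff 1438 − 58×10.8 = 811.6): to t=0 gives 347 → no gain ✓; to t=2.3 gives 804 − 58×2.3 = 670.6 → no gain ✓.
Moderate (own payoff 804 − 116×2.3 = 537.2): to t=0 gives 347 → no gain ✓; to t=10.8 gives 1438 − 116×10.8 = 185.2 → no gain ✓.
5 of the 6 constraints hold; not an equilibrium.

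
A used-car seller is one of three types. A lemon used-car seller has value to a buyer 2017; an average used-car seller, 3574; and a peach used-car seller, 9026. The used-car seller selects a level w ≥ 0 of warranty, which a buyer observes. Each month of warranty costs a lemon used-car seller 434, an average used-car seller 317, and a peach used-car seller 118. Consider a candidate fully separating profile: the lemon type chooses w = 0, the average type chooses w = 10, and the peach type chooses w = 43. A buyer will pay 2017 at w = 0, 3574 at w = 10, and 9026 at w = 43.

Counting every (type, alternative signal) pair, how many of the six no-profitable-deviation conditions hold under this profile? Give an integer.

5

Lemon (own payoff 2017): to w=10 gives 3574 − 434×10 = -766 → no gain ✓; to w=43 gives 9026 − 434×43 = -9636 → no gain ✓.
Average (own payoff 3574 − 317×10 = 404): to w=0 gives 2017 → profitable ✗; to w=43 gives 9026 − 317×43 = -4605 → no gain ✓.
Peach (own payoff 9026 − 118×43 = 3952): to w=0 gives 2017 → no gain ✓; to w=10 gives 3574 − 118×10 = 2394 → no gain ✓.
5 of the 6 constraints hold; not an equilibrium.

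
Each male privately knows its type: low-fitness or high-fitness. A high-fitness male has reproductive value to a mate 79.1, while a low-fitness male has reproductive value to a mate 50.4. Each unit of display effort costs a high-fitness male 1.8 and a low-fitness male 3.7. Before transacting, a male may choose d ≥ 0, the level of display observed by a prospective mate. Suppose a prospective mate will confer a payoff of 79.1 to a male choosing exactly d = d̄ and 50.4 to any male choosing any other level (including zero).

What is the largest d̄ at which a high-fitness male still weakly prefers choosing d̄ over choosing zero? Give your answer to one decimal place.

15.9

Choosing d̄ yields the high-fitness type 79.1 − 1.8·d̄; choosing zero yields 50.4.
The high-fitness type is indifferent at 79.1 − 1.8·d̄ = 50.4, i.e. d̄ = (79.1 − 50.4) / 1.8 ≈ 15.9.
For any d̄ above 15.9 the high-fitness type would rather pool at zero, so separation collapses.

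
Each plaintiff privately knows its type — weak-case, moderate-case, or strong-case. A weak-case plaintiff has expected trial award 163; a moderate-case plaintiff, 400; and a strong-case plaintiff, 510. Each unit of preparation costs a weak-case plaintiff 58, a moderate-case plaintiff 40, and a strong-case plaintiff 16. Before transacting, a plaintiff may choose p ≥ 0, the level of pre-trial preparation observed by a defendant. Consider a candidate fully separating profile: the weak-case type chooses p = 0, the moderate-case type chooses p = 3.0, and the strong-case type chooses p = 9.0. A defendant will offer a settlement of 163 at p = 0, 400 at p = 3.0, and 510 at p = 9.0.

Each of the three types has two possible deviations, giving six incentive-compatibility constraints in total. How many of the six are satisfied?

Strong-case (own payoff 510 − 16×9.0 = 366): to p=0 gives 163 → no gain ✓; to p=3.0 gives 400 − 16×3.0 = 352 → no gain ✓.
Weak-case (own payoff 163): to p=3.0 gives 400 − 58×3.0 = 226 → profitable ✗; to p=9.0 gives 510 − 58×9.0 = -12 → no gain ✓.
Moderate-case (own payoff 400 − 40×3.0 = 280): to p=0 gives 163 → no gain ✓; to p=9.0 gives 510 − 40×9.0 = 150 → no gain ✓.
5 of the 6 constraints hold; not an equilibrium.

5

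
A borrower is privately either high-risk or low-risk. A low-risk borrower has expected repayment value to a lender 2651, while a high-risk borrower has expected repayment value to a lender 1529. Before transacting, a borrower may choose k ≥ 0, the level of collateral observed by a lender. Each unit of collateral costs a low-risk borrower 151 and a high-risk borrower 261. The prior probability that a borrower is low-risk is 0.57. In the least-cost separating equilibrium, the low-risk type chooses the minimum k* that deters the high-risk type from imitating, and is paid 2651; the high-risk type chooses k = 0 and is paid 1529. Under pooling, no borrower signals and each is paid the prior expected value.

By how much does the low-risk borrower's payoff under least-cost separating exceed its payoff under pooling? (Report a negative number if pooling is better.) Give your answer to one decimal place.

Least-cost separating signal: k* solves 1529 = 2651 − 261·k*, so k* = (2651 − 1529)/261 ≈ 4.2989.
Low-risk type's separating payoff: 2651 − 151 × k* = 2651 − 151 × (2651 − 1529)/261 = 2651 − 169422/261 ≈ 2001.874.
Pooling payoff: 0.57 × 2651 + 0.43 × 1529 = 2168.54.
Difference: 2001.874 − 2168.54 = -166.666, i.e. -166.7 to one decimal place.
The low-risk type would prefer the pooling outcome.

-166.7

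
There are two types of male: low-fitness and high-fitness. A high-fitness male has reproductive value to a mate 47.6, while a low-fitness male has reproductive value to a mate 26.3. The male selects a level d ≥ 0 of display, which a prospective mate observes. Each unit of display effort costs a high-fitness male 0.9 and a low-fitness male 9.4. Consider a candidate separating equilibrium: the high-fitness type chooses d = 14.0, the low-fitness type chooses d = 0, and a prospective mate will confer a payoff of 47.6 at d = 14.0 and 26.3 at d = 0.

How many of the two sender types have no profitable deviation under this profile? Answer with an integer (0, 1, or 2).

2

Low-fitness type: stay at 0 → 26.3; mimic → 47.6 − 9.4 × 14.0 = -84. IC holds (26.3 ≥ -84).
High-fitness type: signal → 47.6 − 0.9 × 14.0 = 35; deviate to 0 → 26.3. IC holds (35 ≥ 26.3).
2 of 2 constraints hold, so this is a separating equilibrium.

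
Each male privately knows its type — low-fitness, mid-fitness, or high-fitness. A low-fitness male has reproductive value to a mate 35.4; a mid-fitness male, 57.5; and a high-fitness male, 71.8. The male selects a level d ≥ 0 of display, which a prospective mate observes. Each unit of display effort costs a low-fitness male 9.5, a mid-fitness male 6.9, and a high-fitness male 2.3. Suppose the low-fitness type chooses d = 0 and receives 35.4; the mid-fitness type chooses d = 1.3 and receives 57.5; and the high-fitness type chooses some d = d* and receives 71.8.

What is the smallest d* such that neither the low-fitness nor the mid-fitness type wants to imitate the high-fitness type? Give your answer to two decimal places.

Mid-fitness type (on-path payoff 57.5 − 6.9×1.3 = 48.53) won't mimic when 48.53 ≥ 71.8 − 6.9·d*, i.e. d* ≥ 3.37.
Low-fitness type (on-path payoff 35.4) won't mimic when 35.4 ≥ 71.8 − 9.5·d*, i.e. d* ≥ 3.83.
Both must hold, so d* = max(3.83, 3.37) = 3.83. The low-fitness type's constraint binds.

3.83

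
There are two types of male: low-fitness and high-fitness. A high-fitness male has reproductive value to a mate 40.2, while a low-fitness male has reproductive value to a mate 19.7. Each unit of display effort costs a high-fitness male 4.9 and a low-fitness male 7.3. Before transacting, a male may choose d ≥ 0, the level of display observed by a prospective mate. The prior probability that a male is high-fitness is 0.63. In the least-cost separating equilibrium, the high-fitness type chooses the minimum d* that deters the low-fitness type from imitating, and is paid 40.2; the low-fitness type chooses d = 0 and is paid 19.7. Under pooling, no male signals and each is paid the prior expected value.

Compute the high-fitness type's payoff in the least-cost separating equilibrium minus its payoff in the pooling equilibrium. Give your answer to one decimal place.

-6.2

Least-cost separating signal: d* solves 19.7 = 40.2 − 7.3·d*, so d* = (40.2 − 19.7)/7.3 ≈ 2.8082.
High-fitness type's separating payoff: 40.2 − 4.9 × d* = 40.2 − 4.9 × (40.2 − 19.7)/7.3 = 40.2 − 100.45/7.3 ≈ 26.440.
Pooling payoff: 0.63 × 40.2 + 0.37 × 19.7 = 32.615.
Difference: 26.440 − 32.615 = -6.175, i.e. -6.2 to one decimal place.
The high-fitness type would prefer the pooling outcome.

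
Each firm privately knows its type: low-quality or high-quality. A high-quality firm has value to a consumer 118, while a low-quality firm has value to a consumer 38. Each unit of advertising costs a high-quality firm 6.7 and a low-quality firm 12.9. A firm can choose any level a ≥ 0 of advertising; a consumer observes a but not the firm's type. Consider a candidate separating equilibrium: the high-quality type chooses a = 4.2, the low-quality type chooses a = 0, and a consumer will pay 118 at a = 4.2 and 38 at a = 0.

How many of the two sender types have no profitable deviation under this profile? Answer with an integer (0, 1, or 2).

1

High-quality type: signal → 118 − 6.7 × 4.2 = 89.86; deviate to 0 → 38. IC holds (89.86 ≥ 38).
Low-quality type: stay at 0 → 38; mimic → 118 − 12.9 × 4.2 = 63.82. IC fails (38 < 63.82).
1 of 2 constraints hold, so this profile is not an equilibrium.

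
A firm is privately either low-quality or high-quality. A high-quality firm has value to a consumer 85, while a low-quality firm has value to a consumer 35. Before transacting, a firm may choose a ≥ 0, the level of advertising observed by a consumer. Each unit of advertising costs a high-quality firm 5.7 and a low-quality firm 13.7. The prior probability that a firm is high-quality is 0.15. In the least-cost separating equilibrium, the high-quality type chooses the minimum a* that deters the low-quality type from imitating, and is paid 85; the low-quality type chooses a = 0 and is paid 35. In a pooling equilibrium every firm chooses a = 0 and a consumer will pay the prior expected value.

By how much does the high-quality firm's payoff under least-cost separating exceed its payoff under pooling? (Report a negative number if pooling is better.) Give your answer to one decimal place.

Least-cost separating signal: a* solves 35 = 85 − 13.7·a*, so a* = (85 − 35)/13.7 ≈ 3.6496.
High-quality type's separating payoff: 85 − 5.7 × a* = 85 − 5.7 × (85 − 35)/13.7 = 85 − 285/13.7 ≈ 64.197.
Pooling payoff: 0.15 × 85 + 0.85 × 35 = 42.5.
Difference: 64.197 − 42.5 = 21.697, i.e. 21.7 to one decimal place.
The high-quality type prefers to separate.

21.7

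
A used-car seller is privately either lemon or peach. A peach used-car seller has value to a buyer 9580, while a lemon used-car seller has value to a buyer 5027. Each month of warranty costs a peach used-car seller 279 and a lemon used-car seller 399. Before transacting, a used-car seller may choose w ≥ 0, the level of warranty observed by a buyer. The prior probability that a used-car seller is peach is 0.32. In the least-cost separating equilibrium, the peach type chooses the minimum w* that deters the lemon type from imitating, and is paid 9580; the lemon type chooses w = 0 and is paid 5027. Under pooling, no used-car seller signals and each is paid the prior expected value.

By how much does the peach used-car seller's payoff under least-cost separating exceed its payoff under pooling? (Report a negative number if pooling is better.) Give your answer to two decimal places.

Least-cost separating signal: w* solves 5027 = 9580 − 399·w*, so w* = (9580 − 5027)/399 ≈ 11.4110.
Peach type's separating payoff: 9580 − 279 × w* = 9580 − 279 × (9580 − 5027)/399 = 9580 − 1270287/399 ≈ 6396.3233.
Pooling payoff: 0.32 × 9580 + 0.68 × 5027 = 6483.96.
Difference: 6396.3233 − 6483.96 = -87.6367, i.e. -87.64 to two decimal places.
The peach type would prefer the pooling outcome.

-87.64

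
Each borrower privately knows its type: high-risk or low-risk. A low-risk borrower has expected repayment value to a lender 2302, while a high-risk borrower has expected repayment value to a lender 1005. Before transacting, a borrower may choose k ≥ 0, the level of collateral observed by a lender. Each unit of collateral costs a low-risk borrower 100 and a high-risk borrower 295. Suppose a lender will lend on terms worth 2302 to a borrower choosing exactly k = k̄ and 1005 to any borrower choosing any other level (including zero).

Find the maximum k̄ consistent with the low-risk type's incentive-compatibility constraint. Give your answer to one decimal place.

13.0

Choosing k̄ yields the low-risk type 2302 − 100·k̄; choosing zero yields 1005.
The low-risk type is indifferent at 2302 − 100·k̄ = 1005, i.e. k̄ = (2302 − 1005) / 100 ≈ 13.0.
For any k̄ above 13.0 the low-risk type would rather pool at zero, so separation collapses.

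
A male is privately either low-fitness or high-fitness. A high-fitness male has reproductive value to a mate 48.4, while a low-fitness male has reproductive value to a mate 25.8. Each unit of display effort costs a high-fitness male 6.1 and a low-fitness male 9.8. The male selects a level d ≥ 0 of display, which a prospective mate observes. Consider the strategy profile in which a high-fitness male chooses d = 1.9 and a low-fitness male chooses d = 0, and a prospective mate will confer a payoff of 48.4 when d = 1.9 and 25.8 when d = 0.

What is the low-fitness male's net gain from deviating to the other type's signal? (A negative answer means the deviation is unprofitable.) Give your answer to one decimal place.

Playing d = 0 the low-fitness male receives 25.8.
Deviating to d = 1.9 brings payment 48.4 at cost 9.8 × 1.9 = 18.62, netting 29.78.
Gain from deviating: 29.78 − 25.8 = 3.98, i.e. 4.0 to one decimal place.
The gain is positive, so the low-fitness type's incentive-compatibility constraint is violated — this profile is not a separating equilibrium.

4.0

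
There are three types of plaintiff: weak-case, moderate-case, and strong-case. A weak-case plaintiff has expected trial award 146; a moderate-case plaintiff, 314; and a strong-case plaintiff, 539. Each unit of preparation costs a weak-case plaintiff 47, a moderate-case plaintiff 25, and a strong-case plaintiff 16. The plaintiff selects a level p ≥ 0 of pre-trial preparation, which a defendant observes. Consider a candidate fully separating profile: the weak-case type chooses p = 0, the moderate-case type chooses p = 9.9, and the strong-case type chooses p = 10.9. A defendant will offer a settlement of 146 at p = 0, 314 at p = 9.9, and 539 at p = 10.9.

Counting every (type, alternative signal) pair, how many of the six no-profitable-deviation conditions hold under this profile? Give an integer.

Weak-case (own payoff 146): to p=9.9 gives 314 − 47×9.9 = -151.3 → no gain ✓; to p=10.9 gives 539 − 47×10.9 = 26.7 → no gain ✓.
Strong-case (own payoff 539 − 16×10.9 = 364.6): to p=0 gives 146 → no gain ✓; to p=9.9 gives 314 − 16×9.9 = 155.6 → no gain ✓.
Moderate-case (own payoff 314 − 25×9.9 = 66.5): to p=0 gives 146 → profitable ✗; to p=10.9 gives 539 − 25×10.9 = 266.5 → profitable ✗.
4 of the 6 constraints hold; not an equilibrium.

4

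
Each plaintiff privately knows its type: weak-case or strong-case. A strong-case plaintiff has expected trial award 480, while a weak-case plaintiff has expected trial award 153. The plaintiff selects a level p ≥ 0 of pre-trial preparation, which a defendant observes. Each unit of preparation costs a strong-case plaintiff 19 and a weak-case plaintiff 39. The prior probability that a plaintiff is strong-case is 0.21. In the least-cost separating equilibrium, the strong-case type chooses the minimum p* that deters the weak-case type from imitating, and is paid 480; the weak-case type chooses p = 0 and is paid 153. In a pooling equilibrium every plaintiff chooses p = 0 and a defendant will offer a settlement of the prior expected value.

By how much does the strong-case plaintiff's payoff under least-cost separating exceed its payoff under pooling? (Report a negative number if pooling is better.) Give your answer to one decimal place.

99.0

Least-cost separating signal: p* solves 153 = 480 − 39·p*, so p* = (480 − 153)/39 ≈ 8.3846.
Strong-case type's separating payoff: 480 − 19 × p* = 480 − 19 × (480 − 153)/39 = 480 − 6213/39 ≈ 320.692.
Pooling payoff: 0.21 × 480 + 0.79 × 153 = 221.67.
Difference: 320.692 − 221.67 = 99.022, i.e. 99.0 to one decimal place.
The strong-case type prefers to separate.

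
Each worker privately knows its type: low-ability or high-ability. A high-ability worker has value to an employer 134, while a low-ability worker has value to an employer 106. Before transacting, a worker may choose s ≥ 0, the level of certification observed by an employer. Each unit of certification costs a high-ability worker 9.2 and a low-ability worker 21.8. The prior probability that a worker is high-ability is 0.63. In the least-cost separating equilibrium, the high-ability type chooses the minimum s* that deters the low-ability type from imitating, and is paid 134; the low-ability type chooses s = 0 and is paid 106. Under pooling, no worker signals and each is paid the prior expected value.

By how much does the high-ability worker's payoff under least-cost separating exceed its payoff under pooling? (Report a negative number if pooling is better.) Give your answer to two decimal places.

Least-cost separating signal: s* solves 106 = 134 − 21.8·s*, so s* = (134 − 106)/21.8 ≈ 1.2844.
High-ability type's separating payoff: 134 − 9.2 × s* = 134 − 9.2 × (134 − 106)/21.8 = 134 − 257.6/21.8 ≈ 122.1835.
Pooling payoff: 0.63 × 134 + 0.37 × 106 = 123.64.
Difference: 122.1835 − 123.64 = -1.4565, i.e. -1.46 to two decimal places.
The high-ability type would prefer the pooling outcome.

-1.46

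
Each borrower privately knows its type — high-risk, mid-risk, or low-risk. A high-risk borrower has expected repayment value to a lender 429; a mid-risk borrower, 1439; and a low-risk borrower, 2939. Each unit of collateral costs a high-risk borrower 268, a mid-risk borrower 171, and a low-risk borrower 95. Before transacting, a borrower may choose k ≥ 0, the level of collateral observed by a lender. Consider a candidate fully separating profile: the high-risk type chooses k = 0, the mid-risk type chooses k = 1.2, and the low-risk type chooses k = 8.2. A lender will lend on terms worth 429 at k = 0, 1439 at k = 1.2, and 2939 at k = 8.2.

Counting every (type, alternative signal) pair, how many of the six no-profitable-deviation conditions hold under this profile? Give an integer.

3

Mid-risk (own payoff 1439 − 171×1.2 = 1233.8): to k=0 gives 429 → no gain ✓; to k=8.2 gives 2939 − 171×8.2 = 1536.8 → profitable ✗.
High-risk (own payoff 429): to k=1.2 gives 1439 − 268×1.2 = 1117.4 → profitable ✗; to k=8.2 gives 2939 − 268×8.2 = 741.4 → profitable ✗.
Low-risk (own payoff 2939 − 95×8.2 = 2160): to k=0 gives 429 → no gain ✓; to k=1.2 gives 1439 − 95×1.2 = 1325 → no gain ✓.
3 of the 6 constraints hold; not an equilibrium.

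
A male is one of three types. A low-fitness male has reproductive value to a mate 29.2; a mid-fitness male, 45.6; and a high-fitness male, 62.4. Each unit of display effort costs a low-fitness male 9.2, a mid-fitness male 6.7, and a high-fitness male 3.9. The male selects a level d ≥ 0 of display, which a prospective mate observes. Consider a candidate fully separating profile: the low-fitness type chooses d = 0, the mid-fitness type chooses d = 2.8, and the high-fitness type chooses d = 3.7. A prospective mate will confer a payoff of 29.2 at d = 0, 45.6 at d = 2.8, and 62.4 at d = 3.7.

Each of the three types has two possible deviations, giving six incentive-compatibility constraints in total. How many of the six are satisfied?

High-fitness (own payoff 62.4 − 3.9×3.7 = 47.97): to d=0 gives 29.2 → no gain ✓; to d=2.8 gives 45.6 − 3.9×2.8 = 34.68 → no gain ✓.
Low-fitness (own payoff 29.2): to d=2.8 gives 45.6 − 9.2×2.8 = 19.84 → no gain ✓; to d=3.7 gives 62.4 − 9.2×3.7 = 28.36 → no gain ✓.
Mid-fitness (own payoff 45.6 − 6.7×2.8 = 26.84): to d=0 gives 29.2 → profitable ✗; to d=3.7 gives 62.4 − 6.7×3.7 = 37.61 → profitable ✗.
4 of the 6 constraints hold; not an equilibrium.

4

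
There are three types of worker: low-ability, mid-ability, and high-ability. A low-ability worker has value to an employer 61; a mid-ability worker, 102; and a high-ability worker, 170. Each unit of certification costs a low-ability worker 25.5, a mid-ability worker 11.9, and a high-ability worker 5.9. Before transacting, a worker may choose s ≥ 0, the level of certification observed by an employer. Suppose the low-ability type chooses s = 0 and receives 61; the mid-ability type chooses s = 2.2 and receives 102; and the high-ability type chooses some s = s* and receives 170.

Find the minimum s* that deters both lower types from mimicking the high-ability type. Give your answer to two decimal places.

Low-ability type (on-path payoff 61) won't mimic when 61 ≥ 170 − 25.5·s*, i.e. s* ≥ 4.27.
Mid-ability type (on-path payoff 102 − 11.9×2.2 = 75.82) won't mimic when 75.82 ≥ 170 − 11.9·s*, i.e. s* ≥ 7.91.
Both must hold, so s* = max(4.27, 7.91) = 7.91. The mid-ability type's constraint binds.

7.91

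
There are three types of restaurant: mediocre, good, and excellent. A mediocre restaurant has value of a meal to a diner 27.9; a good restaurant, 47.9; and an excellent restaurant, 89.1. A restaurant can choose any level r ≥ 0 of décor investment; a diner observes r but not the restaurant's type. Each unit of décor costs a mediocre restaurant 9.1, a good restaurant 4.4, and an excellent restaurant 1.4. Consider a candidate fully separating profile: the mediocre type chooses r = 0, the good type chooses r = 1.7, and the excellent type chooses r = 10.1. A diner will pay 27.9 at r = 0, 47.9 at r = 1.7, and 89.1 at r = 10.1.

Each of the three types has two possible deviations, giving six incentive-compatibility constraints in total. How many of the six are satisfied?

4

Good (own payoff 47.9 − 4.4×1.7 = 40.42): to r=0 gives 27.9 → no gain ✓; to r=10.1 gives 89.1 − 4.4×10.1 = 44.66 → profitable ✗.
Mediocre (own payoff 27.9): to r=1.7 gives 47.9 − 9.1×1.7 = 32.43 → profitable ✗; to r=10.1 gives 89.1 − 9.1×10.1 = -2.81 → no gain ✓.
Excellent (own payoff 89.1 − 1.4×10.1 = 74.96): to r=0 gives 27.9 → no gain ✓; to r=1.7 gives 47.9 − 1.4×1.7 = 45.52 → no gain ✓.
4 of the 6 constraints hold; not an equilibrium.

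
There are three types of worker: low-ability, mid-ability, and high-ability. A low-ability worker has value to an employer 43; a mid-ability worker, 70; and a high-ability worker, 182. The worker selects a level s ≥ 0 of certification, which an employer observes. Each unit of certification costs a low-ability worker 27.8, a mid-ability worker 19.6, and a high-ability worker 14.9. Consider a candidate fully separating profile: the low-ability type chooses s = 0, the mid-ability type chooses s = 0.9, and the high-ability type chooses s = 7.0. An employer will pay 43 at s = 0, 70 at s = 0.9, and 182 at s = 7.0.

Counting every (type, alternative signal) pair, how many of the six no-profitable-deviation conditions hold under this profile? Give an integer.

5

High-ability (own payoff 182 − 14.9×7.0 = 77.7): to s=0 gives 43 → no gain ✓; to s=0.9 gives 70 − 14.9×0.9 = 56.59 → no gain ✓.
Mid-ability (own payoff 70 − 19.6×0.9 = 52.36): to s=0 gives 43 → no gain ✓; to s=7.0 gives 182 − 19.6×7.0 = 44.8 → no gain ✓.
Low-ability (own payoff 43): to s=0.9 gives 70 − 27.8×0.9 = 44.98 → profitable ✗; to s=7.0 gives 182 − 27.8×7.0 = -12.6 → no gain ✓.
5 of the 6 constraints hold; not an equilibrium.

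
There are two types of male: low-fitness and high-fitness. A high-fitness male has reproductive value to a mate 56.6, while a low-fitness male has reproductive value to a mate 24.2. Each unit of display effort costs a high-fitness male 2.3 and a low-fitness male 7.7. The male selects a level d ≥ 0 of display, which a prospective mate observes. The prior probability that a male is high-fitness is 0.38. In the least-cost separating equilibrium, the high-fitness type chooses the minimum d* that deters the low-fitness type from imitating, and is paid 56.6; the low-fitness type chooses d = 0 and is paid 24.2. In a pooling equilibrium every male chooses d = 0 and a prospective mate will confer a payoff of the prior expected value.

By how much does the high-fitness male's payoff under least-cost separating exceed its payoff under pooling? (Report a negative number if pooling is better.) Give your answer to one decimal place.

Least-cost separating signal: d* solves 24.2 = 56.6 − 7.7·d*, so d* = (56.6 − 24.2)/7.7 ≈ 4.2078.
High-fitness type's separating payoff: 56.6 − 2.3 × d* = 56.6 − 2.3 × (56.6 − 24.2)/7.7 = 56.6 − 74.52/7.7 ≈ 46.922.
Pooling payoff: 0.38 × 56.6 + 0.62 × 24.2 = 36.512.
Difference: 46.922 − 36.512 = 10.41, i.e. 10.4 to one decimal place.
The high-fitness type prefers to separate.

10.4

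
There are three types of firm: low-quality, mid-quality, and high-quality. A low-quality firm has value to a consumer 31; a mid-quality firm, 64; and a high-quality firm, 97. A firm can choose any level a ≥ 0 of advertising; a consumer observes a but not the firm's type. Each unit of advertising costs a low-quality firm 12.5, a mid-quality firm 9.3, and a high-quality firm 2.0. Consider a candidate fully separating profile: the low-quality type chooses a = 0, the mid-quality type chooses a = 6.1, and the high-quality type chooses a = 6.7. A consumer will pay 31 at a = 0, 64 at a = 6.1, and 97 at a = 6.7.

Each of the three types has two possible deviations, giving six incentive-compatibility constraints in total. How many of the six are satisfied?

4

Mid-quality (own payoff 64 − 9.3×6.1 = 7.27): to a=0 gives 31 → profitable ✗; to a=6.7 gives 97 − 9.3×6.7 = 34.69 → profitable ✗.
Low-quality (own payoff 31): to a=6.1 gives 64 − 12.5×6.1 = -12.25 → no gain ✓; to a=6.7 gives 97 − 12.5×6.7 = 13.25 → no gain ✓.
High-quality (own payoff 97 − 2.0×6.7 = 83.6): to a=0 gives 31 → no gain ✓; to a=6.1 gives 64 − 2.0×6.1 = 51.8 → no gain ✓.
4 of the 6 constraints hold; not an equilibrium.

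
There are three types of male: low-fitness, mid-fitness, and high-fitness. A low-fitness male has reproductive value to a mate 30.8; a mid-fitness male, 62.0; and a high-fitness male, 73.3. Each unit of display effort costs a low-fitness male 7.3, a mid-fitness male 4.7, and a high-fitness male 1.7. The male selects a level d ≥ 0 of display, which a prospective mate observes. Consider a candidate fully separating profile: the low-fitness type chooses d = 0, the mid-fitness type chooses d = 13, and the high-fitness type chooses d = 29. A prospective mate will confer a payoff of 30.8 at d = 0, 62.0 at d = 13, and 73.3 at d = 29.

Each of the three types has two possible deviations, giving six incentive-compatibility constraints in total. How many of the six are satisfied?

Mid-fitness (own payoff 62.0 − 4.7×13 = 0.9): to d=0 gives 30.8 → profitable ✗; to d=29 gives 73.3 − 4.7×29 = -63 → no gain ✓.
Low-fitness (own payoff 30.8): to d=13 gives 62.0 − 7.3×13 = -32.9 → no gain ✓; to d=29 gives 73.3 − 7.3×29 = -138.4 → no gain ✓.
High-fitness (own payoff 73.3 − 1.7×29 = 24): to d=0 gives 30.8 → profitable ✗; to d=13 gives 62.0 − 1.7×13 = 39.9 → profitable ✗.
3 of the 6 constraints hold; not an equilibrium.

3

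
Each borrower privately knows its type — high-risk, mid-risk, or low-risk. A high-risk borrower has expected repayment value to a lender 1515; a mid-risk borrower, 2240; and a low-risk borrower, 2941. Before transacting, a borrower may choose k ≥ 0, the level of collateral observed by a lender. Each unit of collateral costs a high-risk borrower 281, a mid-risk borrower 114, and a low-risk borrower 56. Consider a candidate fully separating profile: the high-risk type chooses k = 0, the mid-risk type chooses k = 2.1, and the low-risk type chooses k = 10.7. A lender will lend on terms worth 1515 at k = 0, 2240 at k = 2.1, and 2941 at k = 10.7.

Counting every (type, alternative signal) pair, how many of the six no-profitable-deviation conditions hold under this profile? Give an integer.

5

Mid-risk (own payoff 2240 − 114×2.1 = 2000.6): to k=0 gives 1515 → no gain ✓; to k=10.7 gives 2941 − 114×10.7 = 1721.2 → no gain ✓.
High-risk (own payoff 1515): to k=2.1 gives 2240 − 281×2.1 = 1649.9 → profitable ✗; to k=10.7 gives 2941 − 281×10.7 = -65.7 → no gain ✓.
Low-risk (own payoff 2941 − 56×10.7 = 2341.8): to k=0 gives 1515 → no gain ✓; to k=2.1 gives 2240 − 56×2.1 = 2122.4 → no gain ✓.
5 of the 6 constraints hold; not an equilibrium.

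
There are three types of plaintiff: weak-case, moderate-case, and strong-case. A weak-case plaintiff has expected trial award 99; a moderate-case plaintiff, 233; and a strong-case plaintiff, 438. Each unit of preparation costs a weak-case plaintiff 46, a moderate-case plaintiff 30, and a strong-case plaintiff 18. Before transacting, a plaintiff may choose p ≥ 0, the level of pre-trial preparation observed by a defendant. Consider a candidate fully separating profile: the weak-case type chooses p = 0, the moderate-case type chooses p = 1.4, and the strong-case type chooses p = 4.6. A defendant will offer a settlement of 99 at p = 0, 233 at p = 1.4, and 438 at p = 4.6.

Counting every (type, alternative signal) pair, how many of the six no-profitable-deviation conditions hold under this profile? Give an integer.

3

Weak-case (own payoff 99): to p=1.4 gives 233 − 46×1.4 = 168.6 → profitable ✗; to p=4.6 gives 438 − 46×4.6 = 226.4 → profitable ✗.
Strong-case (own payoff 438 − 18×4.6 = 355.2): to p=0 gives 99 → no gain ✓; to p=1.4 gives 233 − 18×1.4 = 207.8 → no gain ✓.
Moderate-case (own payoff 233 − 30×1.4 = 191): to p=0 gives 99 → no gain ✓; to p=4.6 gives 438 − 30×4.6 = 300 → profitable ✗.
3 of the 6 constraints hold; not an equilibrium.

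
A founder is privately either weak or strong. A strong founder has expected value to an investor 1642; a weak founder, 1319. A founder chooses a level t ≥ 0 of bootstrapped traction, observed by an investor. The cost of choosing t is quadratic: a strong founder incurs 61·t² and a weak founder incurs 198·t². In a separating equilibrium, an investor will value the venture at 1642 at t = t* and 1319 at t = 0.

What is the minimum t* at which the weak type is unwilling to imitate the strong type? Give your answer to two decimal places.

1.28

The weak type at t = 0 receives 1319; imitating at t* yields 1642 − 198·t*².
Indifference: 1319 = 1642 − 198·t*², so t*² = (1642 − 1319) / 198 ≈ 1.6313.
t* = √1.6313 ≈ 1.28.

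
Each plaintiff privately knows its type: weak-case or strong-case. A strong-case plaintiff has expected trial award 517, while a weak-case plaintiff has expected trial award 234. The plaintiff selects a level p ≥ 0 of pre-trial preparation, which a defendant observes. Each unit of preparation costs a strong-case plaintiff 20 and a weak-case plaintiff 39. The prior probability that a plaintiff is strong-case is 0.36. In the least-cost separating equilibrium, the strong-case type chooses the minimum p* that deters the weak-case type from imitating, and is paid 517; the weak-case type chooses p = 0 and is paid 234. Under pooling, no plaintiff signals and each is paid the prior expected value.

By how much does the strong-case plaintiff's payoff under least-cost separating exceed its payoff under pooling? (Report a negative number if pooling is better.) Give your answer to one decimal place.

Least-cost separating signal: p* solves 234 = 517 − 39·p*, so p* = (517 − 234)/39 ≈ 7.2564.
Strong-case type's separating payoff: 517 − 20 × p* = 517 − 20 × (517 − 234)/39 = 517 − 5660/39 ≈ 371.872.
Pooling payoff: 0.36 × 517 + 0.64 × 234 = 335.88.
Difference: 371.872 − 335.88 = 35.992, i.e. 36.0 to one decimal place.
The strong-case type prefers to separate.

36.0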